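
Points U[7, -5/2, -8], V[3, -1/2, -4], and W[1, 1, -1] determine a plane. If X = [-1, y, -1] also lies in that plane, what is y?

The plane through U, V, W has equation 4y − 2z = 6.
Substituting X: (4)y + (2) = 6, so y = 1.

1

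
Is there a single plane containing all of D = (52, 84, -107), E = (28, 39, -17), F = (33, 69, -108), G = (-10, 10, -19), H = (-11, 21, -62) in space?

No

The plane through D, E, F has normal n = DE × DF = (1395, -1734, -495) and equation n·P = -20151.
Checking the remaining points: n·G = -21885, n·H = -21069.
Since n·G = -21885 ≠ -20151, G is off the plane and the points are not all coplanar.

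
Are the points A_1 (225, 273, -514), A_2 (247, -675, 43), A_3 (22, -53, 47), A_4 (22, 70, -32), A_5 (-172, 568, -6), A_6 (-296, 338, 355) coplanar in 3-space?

The plane through A_1, A_2, A_3 has normal n = A_1A_2 × A_1A_3 = (-350246, -125413, -199616) and equation n·P = -10440475.
Checking the remaining points: n·A_4 = -10096610, n·A_5 = -9794576, n·A_6 = -9580458.
Since n·A_4 = -10096610 ≠ -10440475, A_4 is off the plane and the points are not all coplanar.

No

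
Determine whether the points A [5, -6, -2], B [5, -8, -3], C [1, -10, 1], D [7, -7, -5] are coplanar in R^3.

A normal to the plane through A, B, C is n = AB × AC = (-10, 4, -8).
The plane has equation n·P = -58. For D: n·D = -58.
Equal, so D lies in the plane and all four are coplanar.

Yes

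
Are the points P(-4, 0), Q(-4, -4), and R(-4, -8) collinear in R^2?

PQ = (0, -4), PR = (0, -8).
det[PQ; PR] = (0)(-8) − (-4)(0) = 0.
The determinant is zero, so the points are collinear.

Yes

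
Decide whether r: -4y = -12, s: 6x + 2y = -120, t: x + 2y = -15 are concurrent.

Yes

Lines aᵢx + bᵢy = cᵢ with pairwise distinct directions are concurrent exactly when det[aᵢ bᵢ cᵢ] = 0.
Here the determinant is 0.
It vanishes, so the lines are concurrent at (-21, 3).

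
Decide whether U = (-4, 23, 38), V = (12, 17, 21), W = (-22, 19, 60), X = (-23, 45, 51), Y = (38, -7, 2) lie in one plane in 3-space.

The plane through U, V, W has normal n = UV × UW = (-200, -46, -172) and equation n·P = -6794.
Checking the remaining points: n·X = -6242, n·Y = -7622.
Since n·X = -6242 ≠ -6794, X is off the plane and the points are not all coplanar.

No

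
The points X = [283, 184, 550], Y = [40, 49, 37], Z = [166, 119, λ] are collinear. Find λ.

303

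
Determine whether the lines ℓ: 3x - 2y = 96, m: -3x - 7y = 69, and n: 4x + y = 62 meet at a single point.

No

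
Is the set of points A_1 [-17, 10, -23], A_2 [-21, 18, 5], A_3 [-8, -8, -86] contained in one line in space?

Yes

A_1A_2 = (-4, 8, 28), A_1A_3 = (9, -18, -63).
A_1A_2 × A_1A_3 = (0, 0, 0).
The cross product vanishes, so the three points are collinear.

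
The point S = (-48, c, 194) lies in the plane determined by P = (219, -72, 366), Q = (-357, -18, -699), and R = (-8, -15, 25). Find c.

99

Coplanarity requires PQ · (PR × PS) = 0.
PQ = (-576, 54, -1065), PR = (-227, 57, -341); the triple product is linear in c with coefficient 45339 and constant term -4488561.
Setting it to zero: c = 99.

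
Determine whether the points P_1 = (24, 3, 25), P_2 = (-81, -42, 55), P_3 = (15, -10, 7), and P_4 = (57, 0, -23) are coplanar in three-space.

Yes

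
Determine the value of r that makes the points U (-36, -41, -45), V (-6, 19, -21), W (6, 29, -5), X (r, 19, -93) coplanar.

Normal to plane UVW: n = (720, -192, -420); plane equation n·P = 852.
Requiring n·X = 852: (720)r + (35412) = 852.
So r = -48.

-48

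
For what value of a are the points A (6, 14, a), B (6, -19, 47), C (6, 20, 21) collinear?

25

Direction BC = (0, 39, -26). From the y-coordinate of A, the parameter along the line is τ = (14 − (-19))/39 = 11/13.
Then a = 47 + 11/13·(-26) = 25.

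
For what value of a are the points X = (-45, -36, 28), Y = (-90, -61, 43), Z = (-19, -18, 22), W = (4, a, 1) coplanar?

Normal to plane XYZ: n = (-120, 120, -160); plane equation n·P = -3400.
Requiring n·W = -3400: (120)a + (-640) = -3400.
So a = -23.

-23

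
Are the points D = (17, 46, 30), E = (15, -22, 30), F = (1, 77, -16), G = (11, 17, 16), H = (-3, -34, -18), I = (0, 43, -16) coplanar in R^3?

Yes

The plane through D, E, F has normal n = DE × DF = (3128, -92, -1150) and equation n·P = 14444.
Checking the remaining points: n·G = 14444, n·H = 14444, n·I = 14444.
All equal 14444, so all 6 points lie in one plane.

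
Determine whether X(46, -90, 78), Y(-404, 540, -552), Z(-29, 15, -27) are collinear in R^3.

Yes

XY = (-450, 630, -630), XZ = (-75, 105, -105).
XY × XZ = (0, 0, 0).
The cross product vanishes, so the three points are collinear.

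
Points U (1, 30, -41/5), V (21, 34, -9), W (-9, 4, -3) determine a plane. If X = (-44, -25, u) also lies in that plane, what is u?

14/5

A normal to the plane is n = UV × UW = (0, -96, -480).
X lies in the plane iff n · UX = 0.
This gives (-480)u + (1344) = 0, so u = 14/5.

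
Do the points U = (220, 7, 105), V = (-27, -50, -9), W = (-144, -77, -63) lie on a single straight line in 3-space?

UV = (-247, -57, -114), UW = (-364, -84, -168).
Each component of UW is 28/19 times the corresponding component of UV, so UW = 28/19·UV and the points are collinear.

Yes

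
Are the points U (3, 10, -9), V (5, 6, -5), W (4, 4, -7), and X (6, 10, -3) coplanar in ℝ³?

Yes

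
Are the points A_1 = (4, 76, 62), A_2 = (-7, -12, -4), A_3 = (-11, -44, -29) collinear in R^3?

No

A_1A_2 = (-11, -88, -66), A_1A_3 = (-15, -120, -91).
Comparing components 2 and 3: (-88)(-91) − (-66)(-120) = 88 ≠ 0, so A_1A_2 and A_1A_3 are not parallel and the points are not collinear.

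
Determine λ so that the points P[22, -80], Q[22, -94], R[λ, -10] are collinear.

22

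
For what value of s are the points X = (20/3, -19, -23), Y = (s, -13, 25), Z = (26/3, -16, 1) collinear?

32/3

Collinearity requires XY × XZ = 0; each component is linear in s.
The y-component gives (-24)s + (256) = 0, so s = 32/3.
The remaining components then also vanish.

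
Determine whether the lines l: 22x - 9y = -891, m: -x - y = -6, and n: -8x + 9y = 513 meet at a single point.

Yes

Intersecting l and m: solving the 2×2 system gives (x, y) = (-27, 33).
Substitute into n: (-8)(-27) + (9)(33) = 513.
This equals 513, so (-27, 33) lies on all three lines and they are concurrent.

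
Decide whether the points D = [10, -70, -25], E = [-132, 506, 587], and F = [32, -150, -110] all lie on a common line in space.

No

DE = (-142, 576, 612), DF = (22, -80, -85).
DE × DF = (0, 1394, -1312).
The cross product is nonzero, so the points do not lie on one line.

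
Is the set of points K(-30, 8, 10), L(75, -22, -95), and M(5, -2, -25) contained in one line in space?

Yes

KL = (105, -30, -105), KM = (35, -10, -35).
Each component of KM is 1/3 times the corresponding component of KL, so KM = 1/3·KL and the points are collinear.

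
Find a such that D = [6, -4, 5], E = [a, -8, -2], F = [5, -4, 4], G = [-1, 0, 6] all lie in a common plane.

Normal to plane DFG: n = (4, 8, -4); plane equation n·P = -28.
Requiring n·E = -28: (4)a + (-56) = -28.
So a = 7.

7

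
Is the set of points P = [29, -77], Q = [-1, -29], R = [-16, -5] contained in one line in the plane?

Yes

PQ = (-30, 48), PR = (-45, 72).
Checking proportionality: PR = 3/2·PQ, so the vectors are parallel and the points are collinear.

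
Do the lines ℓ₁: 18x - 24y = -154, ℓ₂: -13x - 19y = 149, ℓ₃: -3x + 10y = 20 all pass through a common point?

Intersecting ℓ₁ and ℓ₂: solving the 2×2 system gives (x, y) = (-3251/327, -340/327).
Substitute into ℓ₃: (-3)(-3251/327) + (10)(-340/327) = 6353/327.
But ℓ₃ requires 20 ≠ 6353/327, so the three lines have no common point.

No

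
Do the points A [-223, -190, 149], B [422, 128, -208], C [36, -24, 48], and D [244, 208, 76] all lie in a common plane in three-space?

Yes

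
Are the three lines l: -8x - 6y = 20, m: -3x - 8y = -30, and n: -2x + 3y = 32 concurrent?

No

The three lines meet at one point iff the augmented coefficient matrix [aᵢ bᵢ cᵢ] has rank < 3, i.e. its determinant vanishes.
Here the determinant is -108.
Nonzero, so no common point exists.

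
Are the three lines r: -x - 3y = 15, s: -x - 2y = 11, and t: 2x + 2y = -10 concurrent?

Lines aᵢx + bᵢy = cᵢ with pairwise distinct directions are concurrent exactly when det[aᵢ bᵢ cᵢ] = 0.
Here the determinant is -4.
Nonzero, so no common point exists.

No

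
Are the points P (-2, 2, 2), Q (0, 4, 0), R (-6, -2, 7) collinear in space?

PQ = (2, 2, -2), PR = (-4, -4, 5).
Comparing components 2 and 3: (2)(5) − (-2)(-4) = 2 ≠ 0, so PQ and PR are not parallel and the points are not collinear.

No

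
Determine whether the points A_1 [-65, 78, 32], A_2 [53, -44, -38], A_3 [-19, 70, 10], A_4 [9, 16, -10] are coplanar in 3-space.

The four points are coplanar iff the 3×3 determinant with rows A_1A_2, A_1A_3, A_1A_4 is zero.
Rows: (118, -122, -70), (46, -8, -22), (74, -62, -42).
Expanding along the first row: (118)(-1028) − (-122)(-304) + (-70)(-2260) = -192.
Nonzero ⇒ not coplanar.

No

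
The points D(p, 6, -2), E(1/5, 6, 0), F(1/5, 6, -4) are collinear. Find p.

1/5

Direction EF = (0, 0, -4). From the z-coordinate of D, the parameter along the line is τ = (-2 − 0)/(-4) = 1/2.
Then p = 1/5 + 1/2·(0) = 1/5.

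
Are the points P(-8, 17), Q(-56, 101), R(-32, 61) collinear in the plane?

No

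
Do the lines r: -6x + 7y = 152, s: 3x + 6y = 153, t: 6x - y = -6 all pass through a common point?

Lines aᵢx + bᵢy = cᵢ with pairwise distinct directions are concurrent exactly when det[aᵢ bᵢ cᵢ] = 0.
Here the determinant is -78.
Nonzero, so no common point exists.

No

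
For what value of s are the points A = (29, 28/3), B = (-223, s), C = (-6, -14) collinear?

Collinearity: (B − A) must be parallel to (C − A) = (-35, -70/3).
Cross-multiplying the components: (s − 28/3)·(-35) = (-252)·(-70/3).
Solving gives s = -476/3.

-476/3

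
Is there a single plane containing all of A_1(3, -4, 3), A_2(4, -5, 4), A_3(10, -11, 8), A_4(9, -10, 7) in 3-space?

Yes

A normal to the plane through A_1, A_2, A_3 is n = A_1A_2 × A_1A_3 = (2, 2, 0).
The plane has equation n·P = -2. For A_4: n·A_4 = -2.
Equal, so A_4 lies in the plane and all four are coplanar.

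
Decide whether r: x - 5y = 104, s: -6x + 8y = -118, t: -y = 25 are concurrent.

No

Intersecting r and s: solving the 2×2 system gives (x, y) = (-11, -23).
Substitute into t: (0)(-11) + (-1)(-23) = 23.
But t requires 25 ≠ 23, so the three lines have no common point.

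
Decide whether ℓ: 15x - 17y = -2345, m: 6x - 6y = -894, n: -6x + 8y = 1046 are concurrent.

No

Intersecting ℓ and m: solving the 2×2 system gives (x, y) = (-94, 55).
Substitute into n: (-6)(-94) + (8)(55) = 1004.
But n requires 1046 ≠ 1004, so the three lines have no common point.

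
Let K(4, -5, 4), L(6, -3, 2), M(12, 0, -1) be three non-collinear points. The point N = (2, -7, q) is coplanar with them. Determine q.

6

Coplanarity requires KL · (KM × KN) = 0.
KL = (2, 2, -2), KM = (8, 5, -5); the triple product is linear in q with coefficient -6 and constant term 36.
Setting it to zero: q = 6.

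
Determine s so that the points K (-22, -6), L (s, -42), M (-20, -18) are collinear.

-16

The three points are collinear iff det[KL; KM] = 0.
This determinant is linear in s: (-12)s + (-192) = 0, so s = -16.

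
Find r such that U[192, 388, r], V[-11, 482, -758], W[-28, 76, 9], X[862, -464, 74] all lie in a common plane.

Coplanarity ⇔ det[UV; UW; UX] = 0.
Expanding, this is linear in r: (-370520)r + (-295304440) = 0.
So r = -797.

-797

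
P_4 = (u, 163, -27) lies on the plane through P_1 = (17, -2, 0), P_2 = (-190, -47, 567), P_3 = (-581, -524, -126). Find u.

The plane through P_1, P_2, P_3 has equation 301644x − 365148y + 81144z = 5858244.
Substituting P_4: (301644)u + (-61710012) = 5858244, so u = 224.

224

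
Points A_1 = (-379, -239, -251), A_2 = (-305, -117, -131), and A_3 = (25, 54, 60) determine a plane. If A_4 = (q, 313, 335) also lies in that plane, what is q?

383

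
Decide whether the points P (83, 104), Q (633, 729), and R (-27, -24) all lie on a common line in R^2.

PQ = (550, 625), PR = (-110, -128).
det[PQ; PR] = (550)(-128) − (625)(-110) = -1650.
The determinant is nonzero, so they are not collinear.

No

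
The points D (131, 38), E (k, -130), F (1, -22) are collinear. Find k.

Collinearity: (E − D) must be parallel to (F − D) = (-130, -60).
Cross-multiplying the components: (k − 131)·(-60) = (-168)·(-130).
Solving gives k = -233.

-233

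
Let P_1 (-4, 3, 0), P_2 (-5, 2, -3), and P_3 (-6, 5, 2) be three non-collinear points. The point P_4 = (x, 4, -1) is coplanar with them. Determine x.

-7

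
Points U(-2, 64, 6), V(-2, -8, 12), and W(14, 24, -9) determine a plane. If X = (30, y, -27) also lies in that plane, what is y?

Coplanarity requires UV · (UW × UX) = 0.
UV = (0, -72, 6), UW = (16, -40, -15); the triple product is linear in y with coefficient 96 and constant term -1920.
Setting it to zero: y = 20.

20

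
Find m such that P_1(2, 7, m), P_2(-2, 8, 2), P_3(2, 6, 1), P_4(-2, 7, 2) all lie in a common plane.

The points are coplanar iff P_1P_2 · (P_1P_3 × P_1P_4) = 0.
Expanding, this is linear in m: (4)m + (-4) = 0.
So m = 1.

1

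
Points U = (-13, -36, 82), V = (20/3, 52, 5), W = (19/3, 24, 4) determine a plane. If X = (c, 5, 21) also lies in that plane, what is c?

A normal to the plane is n = UV × UW = (-2244, 136/3, -1564/3).
X lies in the plane iff n · UX = 0.
This gives (-2244)c + (4488) = 0, so c = 2.

2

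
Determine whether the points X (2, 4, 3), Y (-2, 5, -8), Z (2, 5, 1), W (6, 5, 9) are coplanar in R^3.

A normal to the plane through X, Y, Z is n = XY × XZ = (9, -8, -4).
The plane has equation n·P = -26. For W: n·W = -22.
-22 ≠ -26, so W is off the plane.

No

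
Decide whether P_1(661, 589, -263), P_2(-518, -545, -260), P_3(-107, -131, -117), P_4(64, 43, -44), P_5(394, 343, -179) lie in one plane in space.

The plane through P_1, P_2, P_3 has normal n = P_1P_2 × P_1P_3 = (-163404, 169830, -22032) and equation n·P = -2185758.
Checking the remaining points: n·P_4 = -2185758, n·P_5 = -2185758.
All equal -2185758, so all 5 points lie in one plane.

Yes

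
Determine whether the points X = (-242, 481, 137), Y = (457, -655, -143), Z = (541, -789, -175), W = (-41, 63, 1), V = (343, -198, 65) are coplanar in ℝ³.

The plane through X, Y, Z has normal n = XY × XZ = (-1168, -1152, 1758) and equation n·P = -30610.
Checking the remaining points: n·W = -22930, n·V = -58258.
Since n·W = -22930 ≠ -30610, W is off the plane and the points are not all coplanar.

No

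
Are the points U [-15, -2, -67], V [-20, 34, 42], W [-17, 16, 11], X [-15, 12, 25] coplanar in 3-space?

No

A normal to the plane through U, V, W is n = UV × UW = (846, 172, -18).
The plane has equation n·P = -11828. For X: n·X = -11076.
-11076 ≠ -11828, so X is off the plane.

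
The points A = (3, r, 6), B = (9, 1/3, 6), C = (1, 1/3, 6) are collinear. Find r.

1/3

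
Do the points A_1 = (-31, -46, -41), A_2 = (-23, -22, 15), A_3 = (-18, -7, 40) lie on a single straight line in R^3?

No

A_1A_2 = (8, 24, 56), A_1A_3 = (13, 39, 81).
A_1A_2 × A_1A_3 = (-240, 80, 0).
The cross product is nonzero, so the points do not lie on one line.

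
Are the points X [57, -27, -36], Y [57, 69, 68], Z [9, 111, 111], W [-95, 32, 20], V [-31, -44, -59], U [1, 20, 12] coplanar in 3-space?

The plane through X, Y, Z has normal n = XY × XZ = (-240, -4992, 4608) and equation n·P = -44784.
Checking the remaining points: n·W = -44784, n·V = -44784, n·U = -44784.
All equal -44784, so all 6 points lie in one plane.

Yes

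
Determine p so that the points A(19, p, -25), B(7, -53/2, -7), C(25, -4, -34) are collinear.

Collinearity requires AB × AC = 0; each component is linear in p.
The x-component gives (27)p + (621/2) = 0, so p = -23/2.
The remaining components then also vanish.

-23/2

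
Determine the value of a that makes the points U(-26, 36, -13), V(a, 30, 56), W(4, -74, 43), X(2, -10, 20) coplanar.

82

Coplanarity ⇔ det[UV; UW; UX] = 0.
Expanding, this is linear in a: (-1054)a + (86428) = 0.
So a = 82.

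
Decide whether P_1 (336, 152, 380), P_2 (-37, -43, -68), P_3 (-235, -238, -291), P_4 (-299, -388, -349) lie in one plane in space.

Yes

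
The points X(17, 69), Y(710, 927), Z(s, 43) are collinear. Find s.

The three points are collinear iff det[XY; XZ] = 0.
This determinant is linear in s: (-858)s + (-3432) = 0, so s = -4.

-4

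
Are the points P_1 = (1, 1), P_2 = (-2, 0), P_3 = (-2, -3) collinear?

No

P_1P_2 = (-3, -1), P_1P_3 = (-3, -4).
det[P_1P_2; P_1P_3] = (-3)(-4) − (-1)(-3) = 9.
The determinant is nonzero, so they are not collinear.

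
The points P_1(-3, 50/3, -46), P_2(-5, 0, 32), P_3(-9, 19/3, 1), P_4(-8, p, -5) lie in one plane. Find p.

23/3

The points are coplanar iff P_1P_2 · (P_1P_3 × P_1P_4) = 0.
Expanding, this is linear in p: (-374)p + (8602/3) = 0.
So p = 23/3.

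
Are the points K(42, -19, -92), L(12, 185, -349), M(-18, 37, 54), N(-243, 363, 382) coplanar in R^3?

A normal to the plane through K, L, M is n = KL × KM = (44176, 19800, 10560).
The plane has equation n·P = 507672. For N: n·N = 486552.
486552 ≠ 507672, so N is off the plane.

No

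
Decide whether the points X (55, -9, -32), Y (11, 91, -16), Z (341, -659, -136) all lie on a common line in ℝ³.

XY = (-44, 100, 16), XZ = (286, -650, -104).
XY × XZ = (0, 0, 0).
The cross product vanishes, so the three points are collinear.

Yes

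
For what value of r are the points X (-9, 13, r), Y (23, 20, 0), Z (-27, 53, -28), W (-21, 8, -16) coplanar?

-12

The points are coplanar iff XY · (XZ × XW) = 0.
Expanding, this is linear in r: (-2052)r + (-24624) = 0.
So r = -12.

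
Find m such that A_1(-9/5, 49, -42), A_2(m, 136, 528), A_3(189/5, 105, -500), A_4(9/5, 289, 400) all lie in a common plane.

Normal to plane A_1A_3A_4: n = (134672, -19152, 46512/5); plane equation n·P = -7857792/5.
Requiring n·A_2 = -7857792/5: (134672)m + (11534976/5) = -7857792/5.
So m = -144/5.

-144/5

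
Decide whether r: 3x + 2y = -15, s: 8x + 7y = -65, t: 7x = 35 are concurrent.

Yes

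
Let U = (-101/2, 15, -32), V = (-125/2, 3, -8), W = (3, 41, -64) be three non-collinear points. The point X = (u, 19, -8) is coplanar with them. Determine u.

The plane through U, V, W has equation −240x + 900y + 330z = 15060.
Substituting X: (-240)u + (14460) = 15060, so u = -5/2.

-5/2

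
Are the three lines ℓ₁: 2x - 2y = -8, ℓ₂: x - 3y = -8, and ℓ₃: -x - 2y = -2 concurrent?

Intersecting ℓ₁ and ℓ₂: solving the 2×2 system gives (x, y) = (-2, 2).
Substitute into ℓ₃: (-1)(-2) + (-2)(2) = -2.
This equals -2, so (-2, 2) lies on all three lines and they are concurrent.

Yes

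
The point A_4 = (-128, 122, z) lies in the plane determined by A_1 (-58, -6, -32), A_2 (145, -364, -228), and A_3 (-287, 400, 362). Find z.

402

A normal to the plane is n = A_1A_2 × A_1A_3 = (-61476, -35098, 436).
A_4 lies in the plane iff n · A_1A_4 = 0.
This gives (436)z + (-175272) = 0, so z = 402.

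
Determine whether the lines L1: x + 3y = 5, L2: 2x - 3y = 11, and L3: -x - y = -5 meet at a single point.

Intersecting L1 and L2: solving the 2×2 system gives (x, y) = (16/3, -1/9).
Substitute into L3: (-1)(16/3) + (-1)(-1/9) = -47/9.
But L3 requires -5 ≠ -47/9, so the three lines have no common point.

No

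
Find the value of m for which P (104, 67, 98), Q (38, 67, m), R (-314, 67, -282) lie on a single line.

38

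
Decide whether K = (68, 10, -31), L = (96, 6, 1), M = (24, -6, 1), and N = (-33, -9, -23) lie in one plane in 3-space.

Yes

A normal to the plane through K, L, M is n = KL × KM = (384, -2304, -624).
The plane has equation n·P = 22416. For N: n·N = 22416.
Equal, so N lies in the plane and all four are coplanar.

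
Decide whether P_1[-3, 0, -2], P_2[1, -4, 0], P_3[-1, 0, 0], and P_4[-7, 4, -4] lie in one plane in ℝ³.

A normal to the plane through P_1, P_2, P_3 is n = P_1P_2 × P_1P_3 = (-8, -4, 8).
The plane has equation n·P = 8. For P_4: n·P_4 = 8.
Equal, so P_4 lies in the plane and all four are coplanar.

Yes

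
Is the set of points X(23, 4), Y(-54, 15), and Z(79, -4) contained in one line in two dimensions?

Yes

XY = (-77, 11), XZ = (56, -8).
det[XY; XZ] = (-77)(-8) − (11)(56) = 0.
The determinant is zero, so the points are collinear.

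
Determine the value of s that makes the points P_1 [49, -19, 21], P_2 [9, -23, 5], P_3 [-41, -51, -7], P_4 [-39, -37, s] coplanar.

Coplanarity ⇔ det[P_1P_2; P_1P_3; P_1P_4] = 0.
Expanding, this is linear in s: (920)s + (10120) = 0.
So s = -11.

-11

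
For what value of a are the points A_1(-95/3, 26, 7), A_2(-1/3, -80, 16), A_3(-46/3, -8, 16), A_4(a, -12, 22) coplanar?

-25/3

The points are coplanar iff A_1A_2 · (A_1A_3 × A_1A_4) = 0.
Expanding, this is linear in a: (-648)a + (-5400) = 0.
So a = -25/3.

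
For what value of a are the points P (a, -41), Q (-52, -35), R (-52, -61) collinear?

The three points are collinear iff det[PQ; PR] = 0.
This determinant is linear in a: (26)a + (1352) = 0, so a = -52.

-52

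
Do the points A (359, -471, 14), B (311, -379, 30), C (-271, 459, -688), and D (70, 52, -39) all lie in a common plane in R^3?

No

The four points are coplanar iff the 3×3 determinant with rows AB, AC, AD is zero.
Rows: (-48, 92, 16), (-630, 930, -702), (-289, 523, -53).
Expanding along the first row: (-48)(317856) − (92)(-169488) + (16)(-60720) = -635712.
Nonzero ⇒ not coplanar.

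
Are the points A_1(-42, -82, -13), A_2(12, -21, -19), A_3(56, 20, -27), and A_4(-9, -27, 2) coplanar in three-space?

With A_1 as base: A_1A_2 = (54, 61, -6), A_1A_3 = (98, 102, -14), A_1A_4 = (33, 55, 15).
A_1A_3 × A_1A_4 = (2300, -1932, 2024).
A_1A_2 · (A_1A_3 × A_1A_4) = -5796.
Since -5796 ≠ 0, the four points are not coplanar.

No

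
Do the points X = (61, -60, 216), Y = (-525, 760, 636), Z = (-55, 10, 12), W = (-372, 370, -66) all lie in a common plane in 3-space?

A normal to the plane through X, Y, Z is n = XY × XZ = (-196680, -168264, 54100).
The plane has equation n·P = 9783960. For W: n·W = 7336680.
7336680 ≠ 9783960, so W is off the plane.

No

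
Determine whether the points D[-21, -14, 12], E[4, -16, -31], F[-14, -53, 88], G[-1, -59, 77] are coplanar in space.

Yes

With D as base: DE = (25, -2, -43), DF = (7, -39, 76), DG = (20, -45, 65).
DF × DG = (885, 1065, 465).
DE · (DF × DG) = 0.
The scalar triple product vanishes, so the four points are coplanar.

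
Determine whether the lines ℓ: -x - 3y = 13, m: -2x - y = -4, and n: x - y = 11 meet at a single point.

Intersecting ℓ and m: solving the 2×2 system gives (x, y) = (5, -6).
Substitute into n: (1)(5) + (-1)(-6) = 11.
This equals 11, so (5, -6) lies on all three lines and they are concurrent.

Yes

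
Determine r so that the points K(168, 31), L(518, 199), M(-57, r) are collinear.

-77

Collinearity: (M − K) must be parallel to (L − K) = (350, 168).
Cross-multiplying the components: (r − 31)·(350) = (-225)·(168).
Solving gives r = -77.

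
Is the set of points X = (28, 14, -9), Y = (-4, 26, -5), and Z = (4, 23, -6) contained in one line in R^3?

XY = (-32, 12, 4), XZ = (-24, 9, 3).
XY × XZ = (0, 0, 0).
The cross product vanishes, so the three points are collinear.

Yes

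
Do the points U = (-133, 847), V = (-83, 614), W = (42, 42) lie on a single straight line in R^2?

UV = (50, -233), UW = (175, -805).
If collinear, UW would be a scalar multiple of UV. But (50)·(-805) ≠ (-233)·(175) (difference 525), so they are not parallel; the points are not collinear.

No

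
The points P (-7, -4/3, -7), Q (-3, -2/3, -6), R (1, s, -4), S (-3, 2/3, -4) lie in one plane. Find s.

2/3

The points are coplanar iff PQ · (PR × PS) = 0.
Expanding, this is linear in s: (8)s + (-16/3) = 0.
So s = 2/3.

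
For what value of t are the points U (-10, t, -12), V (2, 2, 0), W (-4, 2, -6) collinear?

Direction VW = (-6, 0, -6). From the x-coordinate of U, the parameter along the line is τ = (-10 − 2)/(-6) = 2.
Then t = 2 + 2·(0) = 2.

2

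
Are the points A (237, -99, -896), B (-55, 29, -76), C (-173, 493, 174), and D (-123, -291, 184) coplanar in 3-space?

With A as base: AB = (-292, 128, 820), AC = (-410, 592, 1070), AD = (-360, -192, 1080).
AC × AD = (844800, 57600, 291840).
AB · (AC × AD) = 0.
The scalar triple product vanishes, so the four points are coplanar.

Yes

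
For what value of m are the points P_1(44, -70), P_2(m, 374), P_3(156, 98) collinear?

The three points are collinear iff det[P_1P_2; P_1P_3] = 0.
This determinant is linear in m: (168)m + (-57120) = 0, so m = 340.

340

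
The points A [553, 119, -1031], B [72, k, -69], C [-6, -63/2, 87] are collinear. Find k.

-21/2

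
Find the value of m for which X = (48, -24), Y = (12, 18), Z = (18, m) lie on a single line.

11

The three points are collinear iff det[XY; XZ] = 0.
This determinant is linear in m: (-36)m + (396) = 0, so m = 11.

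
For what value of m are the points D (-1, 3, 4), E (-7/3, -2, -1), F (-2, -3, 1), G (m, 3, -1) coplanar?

-2

Normal to plane DEF: n = (-15, 1, 3); plane equation n·P = 30.
Requiring n·G = 30: (-15)m + (0) = 30.
So m = -2.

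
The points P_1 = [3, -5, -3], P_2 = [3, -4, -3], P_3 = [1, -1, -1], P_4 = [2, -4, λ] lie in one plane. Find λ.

Normal to plane P_1P_2P_3: n = (2, 0, 2); plane equation n·P = 0.
Requiring n·P_4 = 0: (2)λ + (4) = 0.
So λ = -2.

-2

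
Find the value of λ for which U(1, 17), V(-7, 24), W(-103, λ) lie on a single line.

Collinearity: (W − U) must be parallel to (V − U) = (-8, 7).
Cross-multiplying the components: (λ − 17)·(-8) = (-104)·(7).
Solving gives λ = 108.

108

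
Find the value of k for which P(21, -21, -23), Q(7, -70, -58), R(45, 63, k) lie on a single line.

37

Collinearity requires PQ × PR = 0; each component is linear in k.
The x-component gives (-49)k + (1813) = 0, so k = 37.
The remaining components then also vanish.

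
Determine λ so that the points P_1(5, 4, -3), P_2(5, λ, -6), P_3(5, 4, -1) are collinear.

4

Collinearity requires P_1P_2 × P_1P_3 = 0; each component is linear in λ.
The x-component gives (2)λ + (-8) = 0, so λ = 4.
The remaining components then also vanish.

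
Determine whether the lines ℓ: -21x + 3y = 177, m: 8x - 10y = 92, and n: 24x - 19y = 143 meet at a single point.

No

Intersecting ℓ and m: solving the 2×2 system gives (x, y) = (-11, -18).
Substitute into n: (24)(-11) + (-19)(-18) = 78.
But n requires 143 ≠ 78, so the three lines have no common point.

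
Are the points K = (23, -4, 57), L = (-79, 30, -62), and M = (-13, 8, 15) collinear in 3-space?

KL = (-102, 34, -119), KM = (-36, 12, -42).
Each component of KM is 6/17 times the corresponding component of KL, so KM = 6/17·KL and the points are collinear.

Yes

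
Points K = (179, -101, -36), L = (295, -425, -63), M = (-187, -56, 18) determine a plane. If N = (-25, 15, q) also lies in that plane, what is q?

Coplanarity requires KL · (KM × KN) = 0.
KL = (116, -324, -27), KM = (-366, 45, 54); the triple product is linear in q with coefficient -113364 and constant term -340092.
Setting it to zero: q = -3.

-3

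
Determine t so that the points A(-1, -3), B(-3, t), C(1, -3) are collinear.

The three points are collinear iff det[AB; AC] = 0.
This determinant is linear in t: (-2)t + (-6) = 0, so t = -3.

-3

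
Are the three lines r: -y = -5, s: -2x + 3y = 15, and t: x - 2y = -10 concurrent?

Yes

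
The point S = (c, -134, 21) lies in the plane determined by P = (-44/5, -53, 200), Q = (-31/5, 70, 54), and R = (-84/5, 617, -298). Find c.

The plane through P, Q, R has equation 36566x + (12314/5)y + 2726z = 464454/5.
Substituting S: (36566)c + (-1363846/5) = 464454/5, so c = 10.

10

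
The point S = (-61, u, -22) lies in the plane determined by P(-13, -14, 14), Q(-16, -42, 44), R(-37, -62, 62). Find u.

11

The plane through P, Q, R has equation 96x − 576y − 528z = -576.
Substituting S: (-576)u + (5760) = -576, so u = 11.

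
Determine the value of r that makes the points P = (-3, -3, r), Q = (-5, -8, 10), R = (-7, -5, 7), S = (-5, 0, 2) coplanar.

5

Coplanarity ⇔ det[PQ; PR; PS] = 0.
Expanding, this is linear in r: (16)r + (-80) = 0.
So r = 5.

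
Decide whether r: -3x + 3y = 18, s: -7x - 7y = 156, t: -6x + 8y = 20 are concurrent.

No

Intersecting r and s: solving the 2×2 system gives (x, y) = (-99/7, -57/7).
Substitute into t: (-6)(-99/7) + (8)(-57/7) = 138/7.
But t requires 20 ≠ 138/7, so the three lines have no common point.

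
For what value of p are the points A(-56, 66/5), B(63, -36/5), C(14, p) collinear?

Collinearity: (C − A) must be parallel to (B − A) = (119, -102/5).
Cross-multiplying the components: (p − 66/5)·(119) = (70)·(-102/5).
Solving gives p = 6/5.

6/5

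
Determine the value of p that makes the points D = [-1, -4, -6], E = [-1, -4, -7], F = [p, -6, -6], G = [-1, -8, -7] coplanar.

The points are coplanar iff DE · (DF × DG) = 0.
Expanding, this is linear in p: (4)p + (4) = 0.
So p = -1.

-1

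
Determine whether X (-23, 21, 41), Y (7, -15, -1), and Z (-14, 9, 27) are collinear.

XY = (30, -36, -42), XZ = (9, -12, -14).
Comparing components 3 and 1: (-42)(9) − (30)(-14) = 42 ≠ 0, so XY and XZ are not parallel and the points are not collinear.

No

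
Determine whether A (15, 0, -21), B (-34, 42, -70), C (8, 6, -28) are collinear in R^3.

AB = (-49, 42, -49), AC = (-7, 6, -7).
AB × AC = (0, 0, 0).
The cross product vanishes, so the three points are collinear.

Yes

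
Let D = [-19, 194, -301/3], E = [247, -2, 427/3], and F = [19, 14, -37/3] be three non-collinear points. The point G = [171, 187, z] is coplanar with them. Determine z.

79/3

A normal to the plane is n = DE × DF = (26432, -42560/3, -40432).
G lies in the plane iff n · DG = 0.
This gives (-40432)z + (3194128/3) = 0, so z = 79/3.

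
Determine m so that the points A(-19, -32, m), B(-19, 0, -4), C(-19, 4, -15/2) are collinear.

24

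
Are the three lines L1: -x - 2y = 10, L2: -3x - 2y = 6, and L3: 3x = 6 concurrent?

Yes

The three lines meet at one point iff the augmented coefficient matrix [aᵢ bᵢ cᵢ] has rank < 3, i.e. its determinant vanishes.
Here the determinant is 0.
It vanishes, so the lines are concurrent at (2, -6).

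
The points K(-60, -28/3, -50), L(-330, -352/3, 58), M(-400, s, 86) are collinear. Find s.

Collinearity requires KL × KM = 0; each component is linear in s.
The x-component gives (-108)s + (-15696) = 0, so s = -436/3.
The remaining components then also vanish.

-436/3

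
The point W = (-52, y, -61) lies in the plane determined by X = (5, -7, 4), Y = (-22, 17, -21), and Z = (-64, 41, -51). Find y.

The plane through X, Y, Z has equation −120x + 240y + 360z = -840.
Substituting W: (240)y + (-15720) = -840, so y = 62.

62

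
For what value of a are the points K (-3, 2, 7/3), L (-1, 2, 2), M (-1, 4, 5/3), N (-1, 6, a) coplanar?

4/3

The points are coplanar iff KL · (KM × KN) = 0.
Expanding, this is linear in a: (4)a + (-16/3) = 0.
So a = 4/3.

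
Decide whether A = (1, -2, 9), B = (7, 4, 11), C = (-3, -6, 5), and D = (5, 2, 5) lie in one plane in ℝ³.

Yes

With A as base: AB = (6, 6, 2), AC = (-4, -4, -4), AD = (4, 4, -4).
AC × AD = (32, -32, 0).
AB · (AC × AD) = 0.
The scalar triple product vanishes, so the four points are coplanar.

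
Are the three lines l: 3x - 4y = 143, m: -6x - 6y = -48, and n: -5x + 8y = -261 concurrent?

Yes

Intersecting l and m: solving the 2×2 system gives (x, y) = (25, -17).
Substitute into n: (-5)(25) + (8)(-17) = -261.
This equals -261, so (25, -17) lies on all three lines and they are concurrent.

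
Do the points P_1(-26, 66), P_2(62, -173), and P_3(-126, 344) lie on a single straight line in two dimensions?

No

P_1P_2 = (88, -239), P_1P_3 = (-100, 278).
If collinear, P_1P_3 would be a scalar multiple of P_1P_2. But (88)·(278) ≠ (-239)·(-100) (difference 564), so they are not parallel; the points are not collinear.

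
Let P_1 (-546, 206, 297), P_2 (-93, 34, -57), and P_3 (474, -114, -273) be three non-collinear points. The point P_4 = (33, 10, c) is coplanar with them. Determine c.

-75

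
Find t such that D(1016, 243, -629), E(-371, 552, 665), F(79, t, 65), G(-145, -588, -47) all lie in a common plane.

60

Coplanarity ⇔ det[DE; DF; DG] = 0.
Expanding, this is linear in t: (695100)t + (-41706000) = 0.
So t = 60.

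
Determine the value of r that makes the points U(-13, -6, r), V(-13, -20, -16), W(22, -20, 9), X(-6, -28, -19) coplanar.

The points are coplanar iff UV · (UW × UX) = 0.
Expanding, this is linear in r: (280)r + (560) = 0.
So r = -2.

-2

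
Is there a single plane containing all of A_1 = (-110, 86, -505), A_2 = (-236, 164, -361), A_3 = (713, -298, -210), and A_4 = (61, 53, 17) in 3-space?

Yes

A normal to the plane through A_1, A_2, A_3 is n = A_1A_2 × A_1A_3 = (78306, 155682, -15810).
The plane has equation n·P = 12759042. For A_4: n·A_4 = 12759042.
Equal, so A_4 lies in the plane and all four are coplanar.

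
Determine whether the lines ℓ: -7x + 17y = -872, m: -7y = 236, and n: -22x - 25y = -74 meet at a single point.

No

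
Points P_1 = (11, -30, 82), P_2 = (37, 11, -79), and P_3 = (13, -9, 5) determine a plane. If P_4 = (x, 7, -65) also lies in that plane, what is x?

38

A normal to the plane is n = P_1P_2 × P_1P_3 = (224, 1680, 464).
P_4 lies in the plane iff n · P_1P_4 = 0.
This gives (224)x + (-8512) = 0, so x = 38.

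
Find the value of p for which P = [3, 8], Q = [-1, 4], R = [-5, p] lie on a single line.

Collinearity: (R − P) must be parallel to (Q − P) = (-4, -4).
Cross-multiplying the components: (p − 8)·(-4) = (-8)·(-4).
Solving gives p = 0.

0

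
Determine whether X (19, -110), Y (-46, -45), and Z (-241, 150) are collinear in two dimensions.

Yes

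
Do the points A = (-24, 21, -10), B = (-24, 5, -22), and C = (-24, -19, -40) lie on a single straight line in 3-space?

Yes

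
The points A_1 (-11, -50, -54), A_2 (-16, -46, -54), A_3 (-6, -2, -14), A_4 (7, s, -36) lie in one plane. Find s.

-41

Coplanarity ⇔ det[A_1A_2; A_1A_3; A_1A_4] = 0.
Expanding, this is linear in s: (200)s + (8200) = 0.
So s = -41.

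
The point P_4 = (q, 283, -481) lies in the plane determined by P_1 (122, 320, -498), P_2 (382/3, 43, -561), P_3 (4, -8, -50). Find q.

350/3

The plane through P_1, P_2, P_3 has equation −144760x + (15134/3)y − (103306/3)z = 3307108/3.
Substituting P_4: (-144760)q + (17991036) = 3307108/3, so q = 350/3.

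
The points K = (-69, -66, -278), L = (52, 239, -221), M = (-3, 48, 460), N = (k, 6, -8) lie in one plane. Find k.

-33

The points are coplanar iff KL · (KM × KN) = 0.
Expanding, this is linear in k: (218592)k + (7213536) = 0.
So k = -33.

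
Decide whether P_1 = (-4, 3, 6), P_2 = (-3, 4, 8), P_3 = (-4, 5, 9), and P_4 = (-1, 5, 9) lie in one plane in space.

The four points are coplanar iff the 3×3 determinant with rows P_1P_2, P_1P_3, P_1P_4 is zero.
Rows: (1, 1, 2), (0, 2, 3), (3, 2, 3).
Expanding along the first row: (1)(0) − (1)(-9) + (2)(-6) = -3.
Nonzero ⇒ not coplanar.

No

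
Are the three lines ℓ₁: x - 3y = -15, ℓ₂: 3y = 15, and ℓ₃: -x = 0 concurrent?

Intersecting ℓ₁ and ℓ₂: solving the 2×2 system gives (x, y) = (0, 5).
Substitute into ℓ₃: (-1)(0) + (0)(5) = 0.
This equals 0, so (0, 5) lies on all three lines and they are concurrent.

Yes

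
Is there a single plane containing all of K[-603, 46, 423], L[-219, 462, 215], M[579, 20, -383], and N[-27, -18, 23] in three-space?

The four points are coplanar iff the 3×3 determinant with rows KL, KM, KN is zero.
Rows: (384, 416, -208), (1182, -26, -806), (576, -64, -400).
Expanding along the first row: (384)(-41184) − (416)(-8544) + (-208)(-60672) = 359424.
Nonzero ⇒ not coplanar.

No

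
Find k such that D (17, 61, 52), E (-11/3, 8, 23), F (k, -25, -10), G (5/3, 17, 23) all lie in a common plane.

Coplanarity ⇔ det[DE; DF; DG] = 0.
Expanding, this is linear in k: (-261)k + (-2871) = 0.
So k = -11.

-11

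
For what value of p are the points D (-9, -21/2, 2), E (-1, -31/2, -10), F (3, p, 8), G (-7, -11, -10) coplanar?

-20

Coplanarity ⇔ det[DE; DF; DG] = 0.
Expanding, this is linear in p: (-72)p + (-1440) = 0.
So p = -20.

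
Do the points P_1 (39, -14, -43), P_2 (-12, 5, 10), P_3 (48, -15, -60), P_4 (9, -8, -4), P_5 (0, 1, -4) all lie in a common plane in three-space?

The plane through P_1, P_2, P_3 has normal n = P_1P_2 × P_1P_3 = (-270, -390, -120) and equation n·P = 90.
Checking the remaining points: n·P_4 = 1170, n·P_5 = 90.
Since n·P_4 = 1170 ≠ 90, P_4 is off the plane and the points are not all coplanar.

No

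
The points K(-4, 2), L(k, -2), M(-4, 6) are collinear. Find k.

-4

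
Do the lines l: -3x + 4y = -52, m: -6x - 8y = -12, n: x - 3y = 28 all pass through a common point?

Intersecting l and m: solving the 2×2 system gives (x, y) = (29/3, -23/4).
Substitute into n: (1)(29/3) + (-3)(-23/4) = 323/12.
But n requires 28 ≠ 323/12, so the three lines have no common point.

No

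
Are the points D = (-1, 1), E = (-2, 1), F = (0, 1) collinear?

Yes

DE = (-1, 0), DF = (1, 0).
Twice the signed area of △DEF is (-1)(0) − (0)(1) = 0.
The triangle is degenerate (zero area), so the points are collinear.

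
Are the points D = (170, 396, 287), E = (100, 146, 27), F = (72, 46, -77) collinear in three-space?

DE = (-70, -250, -260), DF = (-98, -350, -364).
DE × DF = (0, 0, 0).
The cross product vanishes, so the three points are collinear.

Yes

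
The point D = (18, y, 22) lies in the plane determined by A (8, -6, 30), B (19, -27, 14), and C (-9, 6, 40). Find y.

The plane through A, B, C has equation −18x + 162y − 225z = -7866.
Substituting D: (162)y + (-5274) = -7866, so y = -16.

-16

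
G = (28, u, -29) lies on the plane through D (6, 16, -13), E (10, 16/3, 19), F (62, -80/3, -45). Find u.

A normal to the plane is n = DE × DF = (5120/3, 1920, 1280/3).
G lies in the plane iff n · DG = 0.
This gives (1920)u + (0) = 0, so u = 0.

0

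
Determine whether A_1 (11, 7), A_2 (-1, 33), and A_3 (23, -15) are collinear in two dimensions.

No

A_1A_2 = (-12, 26), A_1A_3 = (12, -22).
Twice the signed area of △A_1A_2A_3 is (-12)(-22) − (26)(12) = -48.
The area is nonzero, so the three points are not collinear.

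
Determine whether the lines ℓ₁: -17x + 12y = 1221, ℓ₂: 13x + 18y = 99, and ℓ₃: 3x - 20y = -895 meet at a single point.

Intersecting ℓ₁ and ℓ₂: solving the 2×2 system gives (x, y) = (-45, 38).
Substitute into ℓ₃: (3)(-45) + (-20)(38) = -895.
This equals -895, so (-45, 38) lies on all three lines and they are concurrent.

Yes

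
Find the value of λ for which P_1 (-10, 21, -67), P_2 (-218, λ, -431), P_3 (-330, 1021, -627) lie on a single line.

671

Direction P_1P_3 = (-320, 1000, -560). From the x-coordinate of P_2, the parameter along the line is τ = (-218 − (-10))/(-320) = 13/20.
Then λ = 21 + 13/20·(1000) = 671.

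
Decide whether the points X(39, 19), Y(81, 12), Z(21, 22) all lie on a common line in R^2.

Yes

XY = (42, -7), XZ = (-18, 3).
det[XY; XZ] = (42)(3) − (-7)(-18) = 0.
The determinant is zero, so the points are collinear.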